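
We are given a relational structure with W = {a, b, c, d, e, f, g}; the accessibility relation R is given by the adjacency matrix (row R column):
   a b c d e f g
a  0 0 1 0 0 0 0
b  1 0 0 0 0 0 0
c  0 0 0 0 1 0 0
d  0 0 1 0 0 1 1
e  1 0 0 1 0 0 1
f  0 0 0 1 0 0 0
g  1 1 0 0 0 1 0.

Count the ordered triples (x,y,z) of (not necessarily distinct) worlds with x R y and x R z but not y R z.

27

Enumerating: (a,c,c), (b,a,a), (c,e,e), (d,c,c), (d,c,f), (d,c,g), (d,f,c), (d,f,f), (d,f,g), (d,g,c), (d,g,g), (e,a,a), … and 15 more.
Total: 27.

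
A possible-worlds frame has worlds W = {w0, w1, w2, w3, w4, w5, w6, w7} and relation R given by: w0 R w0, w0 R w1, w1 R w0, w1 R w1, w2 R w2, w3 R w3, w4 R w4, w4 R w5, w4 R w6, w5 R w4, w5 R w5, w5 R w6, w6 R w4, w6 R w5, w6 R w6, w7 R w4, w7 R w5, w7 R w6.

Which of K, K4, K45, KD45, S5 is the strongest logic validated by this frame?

Transitive (axiom 4): yes — every two-step R-path is closed by a direct edge.
Euclidean (axiom 5): yes — any two successors of a common world are R-related.
Serial (axiom D): yes — every world has a successor (e.g. w0 R w0).
Reflexive (axiom T): no — w7 is not related to itself.
So F validates K, K4, K45, KD45; S5 would additionally require R to be reflexive. The strongest is KD45.

KD45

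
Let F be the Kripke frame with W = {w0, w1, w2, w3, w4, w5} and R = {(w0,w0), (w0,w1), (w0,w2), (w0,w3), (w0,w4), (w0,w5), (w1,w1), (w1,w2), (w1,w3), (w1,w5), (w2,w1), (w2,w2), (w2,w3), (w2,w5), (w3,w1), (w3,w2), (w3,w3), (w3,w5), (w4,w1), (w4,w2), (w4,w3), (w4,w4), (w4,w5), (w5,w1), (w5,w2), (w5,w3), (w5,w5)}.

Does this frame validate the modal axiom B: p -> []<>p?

Axiom B corresponds to the accessibility relation being symmetric.
Symmetric: no — w0 R w1 but not w1 R w0.

No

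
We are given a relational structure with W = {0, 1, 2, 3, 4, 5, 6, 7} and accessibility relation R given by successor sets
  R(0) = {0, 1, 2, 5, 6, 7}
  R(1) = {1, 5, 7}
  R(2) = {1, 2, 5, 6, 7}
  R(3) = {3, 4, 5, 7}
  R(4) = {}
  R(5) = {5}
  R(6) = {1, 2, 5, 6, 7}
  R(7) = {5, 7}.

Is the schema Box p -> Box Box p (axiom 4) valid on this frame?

Yes

Axiom 4 corresponds to the accessibility relation being transitive.
Transitive: yes — every two-step R-path is closed by a direct edge.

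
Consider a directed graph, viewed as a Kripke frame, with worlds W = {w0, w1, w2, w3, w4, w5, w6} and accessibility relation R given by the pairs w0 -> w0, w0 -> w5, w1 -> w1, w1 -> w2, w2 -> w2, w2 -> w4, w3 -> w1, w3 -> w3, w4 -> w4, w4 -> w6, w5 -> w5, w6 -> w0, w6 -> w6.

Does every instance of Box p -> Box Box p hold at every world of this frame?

No

By correspondence theory, 4 is valid on a frame iff R is transitive.
Transitive: no — w1 R w2 and w2 R w4, but not w1 R w4.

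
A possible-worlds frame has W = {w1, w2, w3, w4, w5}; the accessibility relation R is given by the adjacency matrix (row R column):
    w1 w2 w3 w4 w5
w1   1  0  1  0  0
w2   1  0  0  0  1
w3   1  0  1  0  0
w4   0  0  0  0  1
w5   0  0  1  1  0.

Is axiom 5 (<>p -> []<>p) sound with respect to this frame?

By correspondence theory, 5 is valid on a frame iff R is Euclidean.
Euclidean: no — w2 R w1 and w2 R w5, but not w1 R w5.

No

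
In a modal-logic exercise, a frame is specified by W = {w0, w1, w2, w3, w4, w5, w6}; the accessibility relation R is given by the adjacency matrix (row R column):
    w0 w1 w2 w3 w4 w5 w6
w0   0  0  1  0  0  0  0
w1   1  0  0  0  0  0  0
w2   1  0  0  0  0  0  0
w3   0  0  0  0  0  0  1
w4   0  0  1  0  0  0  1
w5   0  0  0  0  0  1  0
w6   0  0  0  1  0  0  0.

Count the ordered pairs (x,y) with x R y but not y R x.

3

Enumerating: (w1,w0), (w4,w2), (w4,w6).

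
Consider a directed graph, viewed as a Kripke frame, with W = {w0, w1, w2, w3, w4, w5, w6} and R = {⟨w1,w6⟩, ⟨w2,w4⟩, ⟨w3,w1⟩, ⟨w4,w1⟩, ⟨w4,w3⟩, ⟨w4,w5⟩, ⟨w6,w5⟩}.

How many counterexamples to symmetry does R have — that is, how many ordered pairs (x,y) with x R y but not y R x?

7

Enumerating: (w1,w6), (w2,w4), (w3,w1), (w4,w1), (w4,w3), (w4,w5), (w6,w5).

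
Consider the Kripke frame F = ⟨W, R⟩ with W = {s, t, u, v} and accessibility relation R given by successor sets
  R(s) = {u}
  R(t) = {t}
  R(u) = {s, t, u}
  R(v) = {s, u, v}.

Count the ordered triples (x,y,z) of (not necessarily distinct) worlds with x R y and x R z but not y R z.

Enumerating: (u,s,s), (u,s,t), (u,t,s), (u,t,u), (v,s,s), (v,s,v), (v,u,v).

7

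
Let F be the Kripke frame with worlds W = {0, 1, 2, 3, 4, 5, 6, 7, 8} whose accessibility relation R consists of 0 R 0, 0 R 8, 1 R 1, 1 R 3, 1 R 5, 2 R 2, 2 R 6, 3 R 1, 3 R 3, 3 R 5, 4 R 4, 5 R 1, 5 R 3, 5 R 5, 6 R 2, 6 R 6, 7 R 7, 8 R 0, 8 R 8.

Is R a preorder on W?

Yes

Reflexive: yes — every world is R-related to itself.
Transitive: yes — every two-step R-path is closed by a direct edge.
So R is a preorder.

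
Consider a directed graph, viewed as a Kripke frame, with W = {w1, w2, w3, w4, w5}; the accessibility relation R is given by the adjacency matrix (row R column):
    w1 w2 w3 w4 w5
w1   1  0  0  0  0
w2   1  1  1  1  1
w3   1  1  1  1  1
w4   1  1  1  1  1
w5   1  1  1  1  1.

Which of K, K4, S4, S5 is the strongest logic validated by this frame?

S4

Transitive (axiom 4): yes — every two-step R-path is closed by a direct edge.
Reflexive (axiom T): yes — every world is R-related to itself.
Euclidean (axiom 5): no — w2 R w1 and w2 R w3, but not w1 R w3.
So F validates K, K4, S4; S5 would additionally require R to be Euclidean. The strongest is S4.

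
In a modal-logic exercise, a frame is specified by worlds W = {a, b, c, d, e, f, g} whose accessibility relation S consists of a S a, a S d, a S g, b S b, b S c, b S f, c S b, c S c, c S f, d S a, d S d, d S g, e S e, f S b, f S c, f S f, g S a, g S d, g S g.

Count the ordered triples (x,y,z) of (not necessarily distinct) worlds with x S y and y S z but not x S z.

S is transitive; there are no such tuples.

0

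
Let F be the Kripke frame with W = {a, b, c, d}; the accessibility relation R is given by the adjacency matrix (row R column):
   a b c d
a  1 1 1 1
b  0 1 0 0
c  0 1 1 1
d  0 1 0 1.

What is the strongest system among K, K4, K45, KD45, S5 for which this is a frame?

K4

Transitive (axiom 4): yes — every two-step R-path is closed by a direct edge.
Euclidean (axiom 5): no — a R b and a R c, but not b R c.
Serial (axiom D): yes — every world has a successor (e.g. a R a).
Reflexive (axiom T): yes — every world is R-related to itself.
So F validates K, K4; K45 would additionally require R to be Euclidean. The strongest is K4.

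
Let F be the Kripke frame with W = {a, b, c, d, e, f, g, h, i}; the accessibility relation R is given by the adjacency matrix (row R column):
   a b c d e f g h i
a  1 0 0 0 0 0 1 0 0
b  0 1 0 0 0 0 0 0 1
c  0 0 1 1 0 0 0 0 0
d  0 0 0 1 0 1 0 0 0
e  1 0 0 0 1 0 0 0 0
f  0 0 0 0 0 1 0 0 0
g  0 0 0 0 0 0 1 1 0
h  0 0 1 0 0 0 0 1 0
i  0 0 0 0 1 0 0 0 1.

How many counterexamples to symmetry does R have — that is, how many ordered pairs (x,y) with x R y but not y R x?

8

Enumerating: (a,g), (b,i), (c,d), (d,f), (e,a), (g,h), (h,c), (i,e).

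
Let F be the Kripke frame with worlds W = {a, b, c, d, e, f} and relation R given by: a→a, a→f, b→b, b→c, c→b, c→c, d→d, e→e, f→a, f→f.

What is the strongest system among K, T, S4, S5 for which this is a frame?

S5

Reflexive (axiom T): yes — every world is R-related to itself.
Transitive (axiom 4): yes — every two-step R-path is closed by a direct edge.
Euclidean (axiom 5): yes — any two successors of a common world are R-related.
So F validates K, T, S4, S5. The strongest is S5.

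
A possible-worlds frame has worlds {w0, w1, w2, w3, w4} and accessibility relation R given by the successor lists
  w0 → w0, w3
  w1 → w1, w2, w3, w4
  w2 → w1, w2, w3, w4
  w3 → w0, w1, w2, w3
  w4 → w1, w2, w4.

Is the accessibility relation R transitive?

No

Transitive: no — w0 R w3 and w3 R w1, but not w0 R w1.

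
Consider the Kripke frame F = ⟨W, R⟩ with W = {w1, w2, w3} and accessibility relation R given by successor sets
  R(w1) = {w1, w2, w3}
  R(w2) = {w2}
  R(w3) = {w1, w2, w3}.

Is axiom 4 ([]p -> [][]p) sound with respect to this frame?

Axiom 4 corresponds to the accessibility relation being transitive.
Transitive: yes — every two-step R-path is closed by a direct edge.

Yes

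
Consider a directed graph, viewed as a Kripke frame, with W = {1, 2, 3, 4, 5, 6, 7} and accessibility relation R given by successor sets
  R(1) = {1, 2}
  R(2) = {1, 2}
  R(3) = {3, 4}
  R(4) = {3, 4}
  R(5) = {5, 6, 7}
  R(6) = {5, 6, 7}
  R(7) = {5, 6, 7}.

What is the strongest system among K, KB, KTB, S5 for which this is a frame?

S5

Symmetric (axiom B): yes — every pair in R has its reverse in R.
Reflexive (axiom T): yes — every world is R-related to itself.
Euclidean (axiom 5): yes — any two successors of a common world are R-related.
So F validates K, KB, KTB, S5. The strongest is S5.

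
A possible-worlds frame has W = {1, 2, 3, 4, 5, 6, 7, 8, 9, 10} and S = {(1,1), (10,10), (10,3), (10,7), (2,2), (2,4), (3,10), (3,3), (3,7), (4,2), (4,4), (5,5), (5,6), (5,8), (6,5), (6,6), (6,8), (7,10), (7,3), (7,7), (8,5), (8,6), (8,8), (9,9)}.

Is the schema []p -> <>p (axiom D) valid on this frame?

Yes

By correspondence theory, D is valid on a frame iff S is serial.
Serial: yes — every world has a successor (e.g. 1 S 1).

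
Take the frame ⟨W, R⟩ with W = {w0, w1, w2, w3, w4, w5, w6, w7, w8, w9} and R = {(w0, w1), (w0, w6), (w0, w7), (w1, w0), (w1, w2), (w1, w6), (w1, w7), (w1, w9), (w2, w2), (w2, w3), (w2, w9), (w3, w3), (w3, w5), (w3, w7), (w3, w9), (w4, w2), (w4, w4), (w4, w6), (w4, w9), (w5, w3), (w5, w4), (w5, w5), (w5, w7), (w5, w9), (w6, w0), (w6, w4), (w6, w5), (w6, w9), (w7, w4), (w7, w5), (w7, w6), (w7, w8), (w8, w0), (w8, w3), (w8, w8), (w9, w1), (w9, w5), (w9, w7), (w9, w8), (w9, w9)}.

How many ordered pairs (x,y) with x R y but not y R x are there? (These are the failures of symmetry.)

20

Enumerating: (w0,w7), (w1,w2), (w1,w6), (w1,w7), (w2,w3), (w2,w9), (w3,w7), (w3,w9), (w4,w2), (w4,w9), (w5,w4), (w6,w5), … and 8 more.
Total: 20.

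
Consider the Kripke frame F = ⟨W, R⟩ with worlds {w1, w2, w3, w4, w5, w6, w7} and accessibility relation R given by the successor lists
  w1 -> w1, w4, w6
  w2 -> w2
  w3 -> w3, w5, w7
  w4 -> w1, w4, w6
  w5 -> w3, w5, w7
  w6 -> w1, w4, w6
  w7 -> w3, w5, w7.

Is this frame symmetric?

Yes

Symmetric: yes — every pair in R has its reverse in R.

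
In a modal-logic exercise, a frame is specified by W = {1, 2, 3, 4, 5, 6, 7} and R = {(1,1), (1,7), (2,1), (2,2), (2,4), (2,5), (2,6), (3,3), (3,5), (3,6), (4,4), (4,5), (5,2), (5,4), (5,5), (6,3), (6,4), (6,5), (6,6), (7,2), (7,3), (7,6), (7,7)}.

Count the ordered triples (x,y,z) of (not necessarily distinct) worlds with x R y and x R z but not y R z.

Enumerating: (1,7,1), (2,1,2), (2,1,4), (2,1,5), (2,1,6), (2,4,1), (2,4,2), (2,4,6), (2,5,1), (2,5,6), (2,6,1), (2,6,2), … and 14 more.
Total: 26.

26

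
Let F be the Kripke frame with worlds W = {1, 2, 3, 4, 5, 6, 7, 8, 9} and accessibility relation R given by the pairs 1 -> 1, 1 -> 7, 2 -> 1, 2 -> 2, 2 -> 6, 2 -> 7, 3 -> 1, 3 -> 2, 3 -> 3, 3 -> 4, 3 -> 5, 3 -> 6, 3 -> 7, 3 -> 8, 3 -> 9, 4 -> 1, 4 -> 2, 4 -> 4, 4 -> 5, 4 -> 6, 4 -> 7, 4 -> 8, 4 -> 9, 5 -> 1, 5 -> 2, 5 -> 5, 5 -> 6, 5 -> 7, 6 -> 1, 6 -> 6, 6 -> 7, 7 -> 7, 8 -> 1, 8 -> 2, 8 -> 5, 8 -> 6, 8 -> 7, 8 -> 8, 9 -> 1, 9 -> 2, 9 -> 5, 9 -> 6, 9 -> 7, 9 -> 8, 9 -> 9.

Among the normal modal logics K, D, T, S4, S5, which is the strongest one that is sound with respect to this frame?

S4

Serial (axiom D): yes — every world has a successor (e.g. 1 R 1).
Reflexive (axiom T): yes — every world is R-related to itself.
Transitive (axiom 4): yes — every two-step R-path is closed by a direct edge.
Euclidean (axiom 5): no — 2 R 1 and 2 R 6, but not 1 R 6.
So F validates K, D, T, S4; S5 would additionally require R to be Euclidean. The strongest is S4.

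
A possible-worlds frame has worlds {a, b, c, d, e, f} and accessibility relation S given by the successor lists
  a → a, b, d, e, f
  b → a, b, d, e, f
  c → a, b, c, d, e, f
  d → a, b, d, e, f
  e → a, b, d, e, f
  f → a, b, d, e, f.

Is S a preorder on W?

Yes

Reflexive: yes — every world is S-related to itself.
Transitive: yes — every two-step S-path is closed by a direct edge.
So S is a preorder.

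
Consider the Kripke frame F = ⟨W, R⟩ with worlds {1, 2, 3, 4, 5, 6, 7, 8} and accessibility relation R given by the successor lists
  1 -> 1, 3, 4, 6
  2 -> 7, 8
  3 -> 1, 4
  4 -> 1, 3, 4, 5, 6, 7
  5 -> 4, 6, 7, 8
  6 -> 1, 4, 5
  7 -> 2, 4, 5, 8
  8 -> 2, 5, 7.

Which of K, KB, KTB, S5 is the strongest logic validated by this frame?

KB

Symmetric (axiom B): yes — every pair in R has its reverse in R.
Reflexive (axiom T): no — 2 is not related to itself.
Euclidean (axiom 5): no — 1 R 3 and 1 R 6, but not 3 R 6.
So F validates K, KB; KTB would additionally require R to be reflexive. The strongest is KB.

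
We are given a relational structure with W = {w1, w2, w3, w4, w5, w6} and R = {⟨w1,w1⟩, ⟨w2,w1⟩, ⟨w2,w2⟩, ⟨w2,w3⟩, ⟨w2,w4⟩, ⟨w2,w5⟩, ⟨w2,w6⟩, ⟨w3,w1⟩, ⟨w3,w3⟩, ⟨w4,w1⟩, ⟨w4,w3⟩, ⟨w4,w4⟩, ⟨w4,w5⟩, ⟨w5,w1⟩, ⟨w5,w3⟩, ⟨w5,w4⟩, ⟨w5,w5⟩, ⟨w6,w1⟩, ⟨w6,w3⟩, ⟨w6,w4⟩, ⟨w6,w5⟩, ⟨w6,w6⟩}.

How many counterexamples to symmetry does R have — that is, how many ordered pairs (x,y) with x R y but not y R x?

14

Enumerating: (w2,w1), (w2,w3), (w2,w4), (w2,w5), (w2,w6), (w3,w1), (w4,w1), (w4,w3), (w5,w1), (w5,w3), (w6,w1), (w6,w3), (w6,w4), (w6,w5).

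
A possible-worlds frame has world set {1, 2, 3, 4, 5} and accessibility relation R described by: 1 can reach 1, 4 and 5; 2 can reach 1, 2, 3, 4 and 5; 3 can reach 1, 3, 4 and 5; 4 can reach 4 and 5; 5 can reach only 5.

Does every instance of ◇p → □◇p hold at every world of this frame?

No

Axiom 5 corresponds to the accessibility relation being Euclidean.
Euclidean: no — 1 R 5 and 1 R 4, but not 5 R 4.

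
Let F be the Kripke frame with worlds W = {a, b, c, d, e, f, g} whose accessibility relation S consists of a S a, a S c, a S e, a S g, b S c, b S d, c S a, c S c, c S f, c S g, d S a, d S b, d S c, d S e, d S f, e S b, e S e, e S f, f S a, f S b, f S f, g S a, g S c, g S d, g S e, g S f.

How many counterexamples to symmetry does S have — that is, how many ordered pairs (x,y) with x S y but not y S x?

Enumerating: (a,e), (b,c), (c,f), (d,a), (d,c), (d,e), (d,f), (e,b), (e,f), (f,a), (f,b), (g,d), (g,e), (g,f).

14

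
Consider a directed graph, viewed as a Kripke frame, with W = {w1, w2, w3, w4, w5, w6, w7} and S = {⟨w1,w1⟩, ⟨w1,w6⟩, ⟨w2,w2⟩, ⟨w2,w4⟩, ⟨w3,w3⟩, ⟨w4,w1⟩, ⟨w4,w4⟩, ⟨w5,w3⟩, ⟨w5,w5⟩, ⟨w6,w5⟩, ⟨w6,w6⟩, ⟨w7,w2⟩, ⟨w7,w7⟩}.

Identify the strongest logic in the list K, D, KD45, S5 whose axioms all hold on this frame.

D

Serial (axiom D): yes — every world has a successor (e.g. w1 S w1).
Euclidean (axiom 5): no — w1 S w6 and w1 S w1, but not w6 S w1.
Transitive (axiom 4): no — w1 S w6 and w6 S w5, but not w1 S w5.
Reflexive (axiom T): yes — every world is S-related to itself.
So F validates K, D; KD45 would additionally require S to be Euclidean and transitive. The strongest is D.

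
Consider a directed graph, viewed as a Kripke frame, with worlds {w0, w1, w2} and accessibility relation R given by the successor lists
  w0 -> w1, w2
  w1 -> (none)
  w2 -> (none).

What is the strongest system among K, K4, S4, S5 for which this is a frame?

Transitive (axiom 4): yes — every two-step R-path is closed by a direct edge.
Reflexive (axiom T): no — w0 is not related to itself.
Euclidean (axiom 5): no — w0 R w1 and w0 R w2, but not w1 R w2.
So F validates K, K4; S4 would additionally require R to be reflexive. The strongest is K4.

K4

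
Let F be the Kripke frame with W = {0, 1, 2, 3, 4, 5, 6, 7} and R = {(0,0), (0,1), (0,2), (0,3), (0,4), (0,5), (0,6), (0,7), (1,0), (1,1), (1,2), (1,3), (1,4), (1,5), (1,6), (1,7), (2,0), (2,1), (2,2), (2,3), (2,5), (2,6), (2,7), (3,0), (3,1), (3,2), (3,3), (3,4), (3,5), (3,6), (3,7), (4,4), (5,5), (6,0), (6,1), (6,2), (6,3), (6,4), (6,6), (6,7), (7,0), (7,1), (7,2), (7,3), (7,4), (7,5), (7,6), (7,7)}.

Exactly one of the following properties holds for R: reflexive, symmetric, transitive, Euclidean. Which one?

reflexive

Reflexive: yes — every world is R-related to itself.
Symmetric: no — 0 R 4 but not 4 R 0.
Transitive: no — 2 R 0 and 0 R 4, but not 2 R 4.
Euclidean: no — 0 R 2 and 0 R 4, but not 2 R 4.
Only reflexive holds.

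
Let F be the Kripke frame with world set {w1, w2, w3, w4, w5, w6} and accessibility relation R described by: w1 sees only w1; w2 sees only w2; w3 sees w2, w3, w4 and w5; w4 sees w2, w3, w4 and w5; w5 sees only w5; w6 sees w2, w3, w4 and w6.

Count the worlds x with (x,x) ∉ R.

0

R is reflexive; there are no such worlds.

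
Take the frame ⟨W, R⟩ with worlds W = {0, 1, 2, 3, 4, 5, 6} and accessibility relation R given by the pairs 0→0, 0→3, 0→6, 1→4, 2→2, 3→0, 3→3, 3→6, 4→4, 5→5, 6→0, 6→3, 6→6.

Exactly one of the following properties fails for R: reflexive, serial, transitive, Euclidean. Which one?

reflexive

Reflexive: no — 1 is not related to itself.
Serial: yes — every world has a successor (e.g. 0 R 0).
Transitive: yes — every two-step R-path is closed by a direct edge.
Euclidean: yes — any two successors of a common world are R-related.
Only reflexive fails.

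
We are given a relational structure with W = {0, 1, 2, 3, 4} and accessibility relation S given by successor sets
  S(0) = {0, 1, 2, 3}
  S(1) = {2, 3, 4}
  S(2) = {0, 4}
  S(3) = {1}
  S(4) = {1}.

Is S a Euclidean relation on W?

No

Euclidean: no — 0 S 2 and 0 S 1, but not 2 S 1.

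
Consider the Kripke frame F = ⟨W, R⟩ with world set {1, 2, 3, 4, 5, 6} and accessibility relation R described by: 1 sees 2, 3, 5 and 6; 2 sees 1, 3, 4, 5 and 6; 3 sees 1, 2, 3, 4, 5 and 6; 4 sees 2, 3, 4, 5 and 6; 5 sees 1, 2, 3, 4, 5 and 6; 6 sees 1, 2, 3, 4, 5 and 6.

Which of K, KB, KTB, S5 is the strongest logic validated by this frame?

KB

Symmetric (axiom B): yes — every pair in R has its reverse in R.
Reflexive (axiom T): no — 1 is not related to itself.
Euclidean (axiom 5): no — 2 R 1 and 2 R 4, but not 1 R 4.
So F validates K, KB; KTB would additionally require R to be reflexive. The strongest is KB.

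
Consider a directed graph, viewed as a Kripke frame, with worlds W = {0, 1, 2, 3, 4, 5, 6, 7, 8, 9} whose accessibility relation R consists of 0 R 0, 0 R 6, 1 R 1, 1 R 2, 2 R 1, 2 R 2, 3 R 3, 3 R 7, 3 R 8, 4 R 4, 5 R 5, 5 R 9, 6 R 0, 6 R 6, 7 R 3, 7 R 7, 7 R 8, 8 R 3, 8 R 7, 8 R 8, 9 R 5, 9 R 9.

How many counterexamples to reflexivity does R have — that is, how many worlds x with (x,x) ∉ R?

0

R is reflexive; there are no such worlds.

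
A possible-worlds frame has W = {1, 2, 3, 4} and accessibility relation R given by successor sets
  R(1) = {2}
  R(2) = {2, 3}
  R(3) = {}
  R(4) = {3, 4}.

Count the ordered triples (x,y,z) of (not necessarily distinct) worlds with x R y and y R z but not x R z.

1

Enumerating: (1,2,3).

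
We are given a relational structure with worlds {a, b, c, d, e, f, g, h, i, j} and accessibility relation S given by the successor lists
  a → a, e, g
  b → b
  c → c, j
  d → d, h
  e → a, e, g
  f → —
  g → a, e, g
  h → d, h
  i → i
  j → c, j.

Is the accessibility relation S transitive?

Yes

Transitive: yes — every two-step S-path is closed by a direct edge.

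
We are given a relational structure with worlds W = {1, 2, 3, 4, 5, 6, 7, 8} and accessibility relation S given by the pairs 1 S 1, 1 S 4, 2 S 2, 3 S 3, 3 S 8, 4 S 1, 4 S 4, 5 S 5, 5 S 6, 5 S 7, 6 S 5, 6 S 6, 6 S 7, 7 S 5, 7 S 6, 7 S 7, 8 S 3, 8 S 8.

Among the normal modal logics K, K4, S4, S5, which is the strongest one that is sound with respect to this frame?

S5

Transitive (axiom 4): yes — every two-step S-path is closed by a direct edge.
Reflexive (axiom T): yes — every world is S-related to itself.
Euclidean (axiom 5): yes — any two successors of a common world are S-related.
So F validates K, K4, S4, S5. The strongest is S5.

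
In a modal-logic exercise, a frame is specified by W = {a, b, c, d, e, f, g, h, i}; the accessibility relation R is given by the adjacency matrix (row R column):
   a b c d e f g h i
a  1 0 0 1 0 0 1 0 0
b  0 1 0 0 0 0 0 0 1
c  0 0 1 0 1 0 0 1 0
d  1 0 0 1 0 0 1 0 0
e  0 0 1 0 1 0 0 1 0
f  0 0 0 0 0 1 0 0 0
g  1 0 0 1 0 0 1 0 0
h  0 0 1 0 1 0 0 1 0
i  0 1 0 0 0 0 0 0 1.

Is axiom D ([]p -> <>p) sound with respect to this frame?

By correspondence theory, D is valid on a frame iff R is serial.
Serial: yes — every world has a successor (e.g. a R a).

Yes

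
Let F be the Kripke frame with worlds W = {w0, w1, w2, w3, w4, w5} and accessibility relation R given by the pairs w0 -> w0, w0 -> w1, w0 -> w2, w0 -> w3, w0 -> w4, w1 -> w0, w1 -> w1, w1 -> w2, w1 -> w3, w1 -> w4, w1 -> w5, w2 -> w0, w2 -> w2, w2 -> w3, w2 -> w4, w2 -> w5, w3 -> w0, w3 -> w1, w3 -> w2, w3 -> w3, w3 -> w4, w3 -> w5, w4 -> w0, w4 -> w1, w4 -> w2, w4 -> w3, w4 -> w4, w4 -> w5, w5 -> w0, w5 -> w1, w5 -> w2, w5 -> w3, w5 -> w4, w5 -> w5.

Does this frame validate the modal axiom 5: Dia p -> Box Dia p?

Axiom 5 corresponds to the accessibility relation being Euclidean.
Euclidean: no — w0 R w2 and w0 R w1, but not w2 R w1.

No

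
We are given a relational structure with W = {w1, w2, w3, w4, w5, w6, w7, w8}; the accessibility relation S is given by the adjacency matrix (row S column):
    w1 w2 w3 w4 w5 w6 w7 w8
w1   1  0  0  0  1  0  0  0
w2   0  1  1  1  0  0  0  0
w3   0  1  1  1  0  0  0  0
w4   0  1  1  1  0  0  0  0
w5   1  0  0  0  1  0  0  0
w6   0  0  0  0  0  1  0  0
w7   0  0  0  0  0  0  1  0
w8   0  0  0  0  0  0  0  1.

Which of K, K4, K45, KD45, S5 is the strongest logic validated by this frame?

Transitive (axiom 4): yes — every two-step S-path is closed by a direct edge.
Euclidean (axiom 5): yes — any two successors of a common world are S-related.
Serial (axiom D): yes — every world has a successor (e.g. w1 S w1).
Reflexive (axiom T): yes — every world is S-related to itself.
So F validates K, K4, K45, KD45, S5. The strongest is S5.

S5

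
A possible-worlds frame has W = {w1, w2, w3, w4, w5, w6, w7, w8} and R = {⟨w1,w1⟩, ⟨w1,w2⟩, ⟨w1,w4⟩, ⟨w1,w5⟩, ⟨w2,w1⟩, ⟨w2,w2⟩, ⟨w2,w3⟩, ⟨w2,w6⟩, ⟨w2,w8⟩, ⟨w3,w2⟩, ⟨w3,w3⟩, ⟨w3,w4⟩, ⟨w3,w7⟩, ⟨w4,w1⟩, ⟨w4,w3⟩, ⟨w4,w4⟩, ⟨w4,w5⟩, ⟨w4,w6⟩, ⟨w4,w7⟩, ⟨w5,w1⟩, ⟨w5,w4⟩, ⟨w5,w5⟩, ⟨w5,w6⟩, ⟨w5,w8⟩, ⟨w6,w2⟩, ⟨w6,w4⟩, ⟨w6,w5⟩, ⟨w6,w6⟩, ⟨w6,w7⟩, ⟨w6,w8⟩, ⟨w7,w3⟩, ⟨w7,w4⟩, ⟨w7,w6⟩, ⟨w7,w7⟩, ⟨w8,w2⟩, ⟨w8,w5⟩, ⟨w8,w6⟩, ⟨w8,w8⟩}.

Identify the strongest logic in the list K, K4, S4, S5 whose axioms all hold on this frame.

K

Transitive (axiom 4): no — w1 R w2 and w2 R w3, but not w1 R w3.
Reflexive (axiom T): yes — every world is R-related to itself.
Euclidean (axiom 5): no — w1 R w2 and w1 R w4, but not w2 R w4.
So F validates K; K4 would additionally require R to be transitive. The strongest is K.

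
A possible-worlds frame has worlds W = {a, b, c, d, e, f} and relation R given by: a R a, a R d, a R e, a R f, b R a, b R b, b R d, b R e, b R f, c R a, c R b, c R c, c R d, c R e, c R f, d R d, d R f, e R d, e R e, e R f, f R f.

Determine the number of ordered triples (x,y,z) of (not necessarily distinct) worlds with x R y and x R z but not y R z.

Enumerating: (a,d,a), (a,d,e), (a,e,a), (a,f,a), (a,f,d), (a,f,e), (b,a,b), (b,d,a), (b,d,b), (b,d,e), (b,e,a), (b,e,b), … and 23 more.
Total: 35.

35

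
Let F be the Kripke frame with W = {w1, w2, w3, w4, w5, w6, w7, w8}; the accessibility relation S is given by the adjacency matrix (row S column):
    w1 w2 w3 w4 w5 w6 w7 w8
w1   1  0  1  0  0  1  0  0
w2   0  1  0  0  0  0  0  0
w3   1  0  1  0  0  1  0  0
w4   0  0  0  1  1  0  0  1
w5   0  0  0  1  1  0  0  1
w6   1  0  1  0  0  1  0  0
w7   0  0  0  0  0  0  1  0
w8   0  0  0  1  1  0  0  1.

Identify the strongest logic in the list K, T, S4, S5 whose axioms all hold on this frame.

S5

Reflexive (axiom T): yes — every world is S-related to itself.
Transitive (axiom 4): yes — every two-step S-path is closed by a direct edge.
Euclidean (axiom 5): yes — any two successors of a common world are S-related.
So F validates K, T, S4, S5. The strongest is S5.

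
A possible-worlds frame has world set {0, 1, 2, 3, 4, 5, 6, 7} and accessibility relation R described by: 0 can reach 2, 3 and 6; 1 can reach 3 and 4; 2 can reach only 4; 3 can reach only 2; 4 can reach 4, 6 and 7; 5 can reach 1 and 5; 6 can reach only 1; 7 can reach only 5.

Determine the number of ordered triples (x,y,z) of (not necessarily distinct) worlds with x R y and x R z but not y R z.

21

Enumerating: (0,2,2), (0,2,3), (0,2,6), (0,3,3), (0,3,6), (0,6,2), (0,6,3), (0,6,6), (1,3,3), (1,3,4), (1,4,3), (3,2,2), … and 9 more.
Total: 21.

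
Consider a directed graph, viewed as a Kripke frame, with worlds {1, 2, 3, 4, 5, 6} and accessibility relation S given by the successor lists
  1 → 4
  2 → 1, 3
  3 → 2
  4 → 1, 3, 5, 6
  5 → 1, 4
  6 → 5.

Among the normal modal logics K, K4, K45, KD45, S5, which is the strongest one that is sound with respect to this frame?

Transitive (axiom 4): no — 1 S 4 and 4 S 3, but not 1 S 3.
Euclidean (axiom 5): no — 2 S 1 and 2 S 3, but not 1 S 3.
Serial (axiom D): yes — every world has a successor (e.g. 1 S 4).
Reflexive (axiom T): no — 1 is not related to itself.
So F validates K; K4 would additionally require S to be transitive. The strongest is K.

K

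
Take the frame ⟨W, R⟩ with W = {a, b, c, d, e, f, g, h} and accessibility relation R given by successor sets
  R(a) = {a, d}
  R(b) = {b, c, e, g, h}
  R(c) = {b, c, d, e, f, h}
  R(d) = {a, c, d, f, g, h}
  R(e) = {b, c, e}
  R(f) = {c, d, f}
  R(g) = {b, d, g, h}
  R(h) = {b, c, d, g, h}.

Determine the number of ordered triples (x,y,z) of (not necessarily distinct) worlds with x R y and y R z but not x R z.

Enumerating: (a,d,c), (a,d,f), (a,d,g), (a,d,h), (b,c,d), (b,c,f), (b,g,d), (b,h,d), (c,b,g), (c,d,a), (c,d,g), (c,h,g), … and 26 more.
Total: 38.

38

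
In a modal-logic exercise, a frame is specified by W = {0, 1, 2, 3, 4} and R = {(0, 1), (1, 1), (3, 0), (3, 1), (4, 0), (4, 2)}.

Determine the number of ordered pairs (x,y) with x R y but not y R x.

Enumerating: (0,1), (3,0), (3,1), (4,0), (4,2).

5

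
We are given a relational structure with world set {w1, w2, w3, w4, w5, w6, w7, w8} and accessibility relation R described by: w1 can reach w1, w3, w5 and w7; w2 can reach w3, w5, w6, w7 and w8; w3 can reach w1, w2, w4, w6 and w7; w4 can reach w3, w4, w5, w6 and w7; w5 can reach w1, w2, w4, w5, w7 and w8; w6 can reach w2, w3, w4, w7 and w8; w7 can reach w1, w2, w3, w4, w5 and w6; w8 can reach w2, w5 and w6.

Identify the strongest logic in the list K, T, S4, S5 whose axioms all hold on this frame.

K

Reflexive (axiom T): no — w2 is not related to itself.
Transitive (axiom 4): no — w1 R w3 and w3 R w2, but not w1 R w2.
Euclidean (axiom 5): no — w1 R w3 and w1 R w5, but not w3 R w5.
So F validates K; T would additionally require R to be reflexive. The strongest is K.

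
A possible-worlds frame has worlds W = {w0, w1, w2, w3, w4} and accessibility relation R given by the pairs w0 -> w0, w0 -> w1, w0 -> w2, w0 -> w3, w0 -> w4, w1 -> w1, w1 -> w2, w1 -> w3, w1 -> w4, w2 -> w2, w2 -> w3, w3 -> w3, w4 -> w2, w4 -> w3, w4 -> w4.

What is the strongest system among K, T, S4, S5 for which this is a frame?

S4

Reflexive (axiom T): yes — every world is R-related to itself.
Transitive (axiom 4): yes — every two-step R-path is closed by a direct edge.
Euclidean (axiom 5): no — w0 R w2 and w0 R w1, but not w2 R w1.
So F validates K, T, S4; S5 would additionally require R to be Euclidean. The strongest is S4.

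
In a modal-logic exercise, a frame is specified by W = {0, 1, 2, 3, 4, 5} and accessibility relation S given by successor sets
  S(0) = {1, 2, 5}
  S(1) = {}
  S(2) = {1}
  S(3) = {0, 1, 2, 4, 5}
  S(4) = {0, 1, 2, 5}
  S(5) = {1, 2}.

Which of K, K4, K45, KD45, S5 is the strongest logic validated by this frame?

Transitive (axiom 4): yes — every two-step S-path is closed by a direct edge.
Euclidean (axiom 5): no — 0 S 1 and 0 S 2, but not 1 S 2.
Serial (axiom D): no — 1 has no S-successor.
Reflexive (axiom T): no — 0 is not related to itself.
So F validates K, K4; K45 would additionally require S to be Euclidean. The strongest is K4.

K4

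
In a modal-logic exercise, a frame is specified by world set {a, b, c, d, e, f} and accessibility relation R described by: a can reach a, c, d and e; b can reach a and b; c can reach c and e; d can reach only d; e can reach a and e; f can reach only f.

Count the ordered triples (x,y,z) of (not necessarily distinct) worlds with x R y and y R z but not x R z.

6

Enumerating: (b,a,c), (b,a,d), (b,a,e), (c,e,a), (e,a,c), (e,a,d).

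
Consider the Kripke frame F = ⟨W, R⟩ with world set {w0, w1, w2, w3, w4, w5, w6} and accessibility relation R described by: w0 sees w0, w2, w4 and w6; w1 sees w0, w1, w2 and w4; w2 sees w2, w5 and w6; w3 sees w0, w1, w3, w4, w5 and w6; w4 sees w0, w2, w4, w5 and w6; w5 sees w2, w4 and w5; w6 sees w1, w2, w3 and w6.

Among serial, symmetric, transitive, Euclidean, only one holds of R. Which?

Serial: yes — every world has a successor (e.g. w0 R w0).
Symmetric: no — w0 R w2 but not w2 R w0.
Transitive: no — w0 R w2 and w2 R w5, but not w0 R w5.
Euclidean: no — w0 R w2 and w0 R w4, but not w2 R w4.
Only serial holds.

serial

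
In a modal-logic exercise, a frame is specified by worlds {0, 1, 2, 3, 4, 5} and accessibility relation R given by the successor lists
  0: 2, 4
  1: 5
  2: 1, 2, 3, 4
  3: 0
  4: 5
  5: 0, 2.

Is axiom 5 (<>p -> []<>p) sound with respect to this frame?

No

The schema 5 characterises exactly the Euclidean frames.
Euclidean: no — 0 R 4 and 0 R 2, but not 4 R 2.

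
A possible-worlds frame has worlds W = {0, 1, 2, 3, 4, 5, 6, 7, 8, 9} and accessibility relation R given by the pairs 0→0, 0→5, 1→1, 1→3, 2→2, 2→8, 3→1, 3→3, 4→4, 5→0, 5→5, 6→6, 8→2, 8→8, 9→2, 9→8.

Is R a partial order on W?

Reflexive: no — 7 is not related to itself.
Transitive: yes — every two-step R-path is closed by a direct edge.
Antisymmetric: no — 0 R 5 and 5 R 0 with 0 ≠ 5.
So R is not a partial order.

No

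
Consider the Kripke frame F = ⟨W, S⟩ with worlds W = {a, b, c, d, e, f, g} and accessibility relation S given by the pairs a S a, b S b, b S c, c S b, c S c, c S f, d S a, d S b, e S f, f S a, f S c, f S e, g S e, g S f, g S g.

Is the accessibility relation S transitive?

No

Transitive: no — b S c and c S f, but not b S f.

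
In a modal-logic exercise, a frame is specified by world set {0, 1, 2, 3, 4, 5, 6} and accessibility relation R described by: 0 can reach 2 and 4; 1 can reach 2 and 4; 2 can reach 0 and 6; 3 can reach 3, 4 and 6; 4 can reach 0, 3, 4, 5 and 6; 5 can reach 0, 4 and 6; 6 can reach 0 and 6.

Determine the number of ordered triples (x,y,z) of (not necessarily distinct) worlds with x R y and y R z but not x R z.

Enumerating: (0,2,0), (0,2,6), (0,4,0), (0,4,3), (0,4,5), (0,4,6), (1,2,0), (1,2,6), (1,4,0), (1,4,3), (1,4,5), (1,4,6), … and 11 more.
Total: 23.

23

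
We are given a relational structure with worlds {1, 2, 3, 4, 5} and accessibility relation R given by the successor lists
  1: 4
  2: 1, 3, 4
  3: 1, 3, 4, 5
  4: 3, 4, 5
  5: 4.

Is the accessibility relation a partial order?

Reflexive: no — 1 is not related to itself.
Transitive: no — 1 R 4 and 4 R 3, but not 1 R 3.
Antisymmetric: no — 3 R 4 and 4 R 3 with 3 ≠ 4.
So R is not a partial order.

No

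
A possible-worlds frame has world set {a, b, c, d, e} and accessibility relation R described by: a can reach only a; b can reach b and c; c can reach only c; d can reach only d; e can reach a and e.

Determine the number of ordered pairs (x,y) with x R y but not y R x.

2

Enumerating: (b,c), (e,a).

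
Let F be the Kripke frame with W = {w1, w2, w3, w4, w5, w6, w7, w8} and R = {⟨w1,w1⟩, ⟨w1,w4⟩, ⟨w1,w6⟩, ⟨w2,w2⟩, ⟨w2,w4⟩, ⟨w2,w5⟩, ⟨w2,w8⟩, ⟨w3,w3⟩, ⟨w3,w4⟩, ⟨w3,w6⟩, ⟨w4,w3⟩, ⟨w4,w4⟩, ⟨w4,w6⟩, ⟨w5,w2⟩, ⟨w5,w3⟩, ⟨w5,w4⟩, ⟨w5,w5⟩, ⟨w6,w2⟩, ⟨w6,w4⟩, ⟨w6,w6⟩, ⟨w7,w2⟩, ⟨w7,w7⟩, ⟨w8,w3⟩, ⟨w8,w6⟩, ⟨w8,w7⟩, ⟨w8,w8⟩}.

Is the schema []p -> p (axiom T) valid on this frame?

Yes

The schema T characterises exactly the reflexive frames.
Reflexive: yes — every world is R-related to itself.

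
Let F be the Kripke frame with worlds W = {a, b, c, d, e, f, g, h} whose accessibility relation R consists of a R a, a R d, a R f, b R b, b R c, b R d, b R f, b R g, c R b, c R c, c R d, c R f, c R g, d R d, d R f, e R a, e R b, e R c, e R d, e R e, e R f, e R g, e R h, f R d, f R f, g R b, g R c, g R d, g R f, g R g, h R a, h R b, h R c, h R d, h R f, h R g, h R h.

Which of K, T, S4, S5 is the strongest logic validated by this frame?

S4

Reflexive (axiom T): yes — every world is R-related to itself.
Transitive (axiom 4): yes — every two-step R-path is closed by a direct edge.
Euclidean (axiom 5): no — b R d and b R c, but not d R c.
So F validates K, T, S4; S5 would additionally require R to be Euclidean. The strongest is S4.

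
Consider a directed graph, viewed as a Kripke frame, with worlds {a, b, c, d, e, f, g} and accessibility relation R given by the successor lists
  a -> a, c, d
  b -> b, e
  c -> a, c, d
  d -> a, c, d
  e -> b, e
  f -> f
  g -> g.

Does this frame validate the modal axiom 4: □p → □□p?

Yes

By correspondence theory, 4 is valid on a frame iff R is transitive.
Transitive: yes — every two-step R-path is closed by a direct edge.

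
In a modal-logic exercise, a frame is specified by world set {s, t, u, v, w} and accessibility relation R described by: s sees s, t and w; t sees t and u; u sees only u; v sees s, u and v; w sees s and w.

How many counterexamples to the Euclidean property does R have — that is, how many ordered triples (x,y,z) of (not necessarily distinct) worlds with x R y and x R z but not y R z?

8

Enumerating: (s,t,s), (s,t,w), (s,w,t), (t,u,t), (v,s,u), (v,s,v), (v,u,s), (v,u,v).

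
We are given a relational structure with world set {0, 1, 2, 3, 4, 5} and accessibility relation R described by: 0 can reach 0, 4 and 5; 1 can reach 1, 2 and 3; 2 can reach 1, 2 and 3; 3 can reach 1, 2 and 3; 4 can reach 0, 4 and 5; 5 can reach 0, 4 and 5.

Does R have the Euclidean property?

Yes

Euclidean: yes — any two successors of a common world are R-related.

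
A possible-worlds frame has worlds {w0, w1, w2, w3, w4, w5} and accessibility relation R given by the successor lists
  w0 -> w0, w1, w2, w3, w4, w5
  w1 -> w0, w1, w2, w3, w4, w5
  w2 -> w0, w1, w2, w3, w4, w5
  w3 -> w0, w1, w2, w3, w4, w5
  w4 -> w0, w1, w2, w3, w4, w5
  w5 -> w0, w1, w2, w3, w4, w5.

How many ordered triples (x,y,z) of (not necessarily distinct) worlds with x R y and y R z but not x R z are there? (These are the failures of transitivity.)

R is transitive; there are no such tuples.

0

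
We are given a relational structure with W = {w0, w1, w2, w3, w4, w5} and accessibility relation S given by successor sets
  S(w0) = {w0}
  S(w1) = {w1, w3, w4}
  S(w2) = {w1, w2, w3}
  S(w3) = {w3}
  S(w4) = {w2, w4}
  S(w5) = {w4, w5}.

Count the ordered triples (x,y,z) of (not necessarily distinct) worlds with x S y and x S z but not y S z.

Enumerating: (w1,w3,w1), (w1,w3,w4), (w1,w4,w1), (w1,w4,w3), (w2,w1,w2), (w2,w3,w1), (w2,w3,w2), (w4,w2,w4), (w5,w4,w5).

9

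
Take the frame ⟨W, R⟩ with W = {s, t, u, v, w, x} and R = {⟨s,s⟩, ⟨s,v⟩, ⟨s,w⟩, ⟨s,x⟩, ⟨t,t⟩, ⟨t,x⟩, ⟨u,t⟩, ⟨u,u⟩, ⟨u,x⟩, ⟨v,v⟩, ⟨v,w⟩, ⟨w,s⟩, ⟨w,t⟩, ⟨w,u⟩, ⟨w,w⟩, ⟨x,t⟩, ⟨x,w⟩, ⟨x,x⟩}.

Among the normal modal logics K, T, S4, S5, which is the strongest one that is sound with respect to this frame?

T

Reflexive (axiom T): yes — every world is R-related to itself.
Transitive (axiom 4): no — s R w and w R t, but not s R t.
Euclidean (axiom 5): no — s R v and s R x, but not v R x.
So F validates K, T; S4 would additionally require R to be transitive. The strongest is T.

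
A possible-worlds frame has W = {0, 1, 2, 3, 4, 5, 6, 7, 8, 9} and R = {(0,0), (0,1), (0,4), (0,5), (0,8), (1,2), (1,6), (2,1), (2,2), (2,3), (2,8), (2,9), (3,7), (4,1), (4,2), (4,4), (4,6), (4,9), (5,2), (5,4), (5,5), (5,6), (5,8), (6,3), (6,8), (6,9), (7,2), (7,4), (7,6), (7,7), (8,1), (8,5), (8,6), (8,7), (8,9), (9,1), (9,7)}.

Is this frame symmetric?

No

Symmetric: no — 0 R 1 but not 1 R 0.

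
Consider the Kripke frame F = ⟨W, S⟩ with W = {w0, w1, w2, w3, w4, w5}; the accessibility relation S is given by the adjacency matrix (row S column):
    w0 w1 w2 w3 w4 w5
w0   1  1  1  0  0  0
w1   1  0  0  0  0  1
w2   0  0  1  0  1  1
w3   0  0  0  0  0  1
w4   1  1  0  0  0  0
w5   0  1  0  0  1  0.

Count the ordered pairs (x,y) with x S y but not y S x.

Enumerating: (w0,w2), (w2,w4), (w2,w5), (w3,w5), (w4,w0), (w4,w1), (w5,w4).

7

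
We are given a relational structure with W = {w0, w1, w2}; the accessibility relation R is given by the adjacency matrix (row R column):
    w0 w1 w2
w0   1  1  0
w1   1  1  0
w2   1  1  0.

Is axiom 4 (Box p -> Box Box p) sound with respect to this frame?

The schema 4 characterises exactly the transitive frames.
Transitive: yes — every two-step R-path is closed by a direct edge.

Yes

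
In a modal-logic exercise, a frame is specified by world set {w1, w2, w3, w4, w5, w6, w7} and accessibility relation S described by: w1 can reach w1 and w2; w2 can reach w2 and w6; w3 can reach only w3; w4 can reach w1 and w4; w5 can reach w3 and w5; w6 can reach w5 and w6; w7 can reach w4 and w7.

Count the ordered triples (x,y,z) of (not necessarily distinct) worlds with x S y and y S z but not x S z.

Enumerating: (w1,w2,w6), (w2,w6,w5), (w4,w1,w2), (w6,w5,w3), (w7,w4,w1).

5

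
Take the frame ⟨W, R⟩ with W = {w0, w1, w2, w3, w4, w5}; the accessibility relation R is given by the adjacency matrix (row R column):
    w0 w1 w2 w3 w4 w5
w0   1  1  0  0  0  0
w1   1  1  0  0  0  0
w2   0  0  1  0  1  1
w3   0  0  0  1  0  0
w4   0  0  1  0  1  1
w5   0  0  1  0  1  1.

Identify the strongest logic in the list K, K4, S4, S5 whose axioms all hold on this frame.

Transitive (axiom 4): yes — every two-step R-path is closed by a direct edge.
Reflexive (axiom T): yes — every world is R-related to itself.
Euclidean (axiom 5): yes — any two successors of a common world are R-related.
So F validates K, K4, S4, S5. The strongest is S5.

S5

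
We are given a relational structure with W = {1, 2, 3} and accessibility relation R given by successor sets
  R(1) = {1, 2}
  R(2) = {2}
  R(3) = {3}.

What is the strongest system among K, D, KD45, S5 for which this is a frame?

Serial (axiom D): yes — every world has a successor (e.g. 1 R 1).
Euclidean (axiom 5): no — 1 R 2 and 1 R 1, but not 2 R 1.
Transitive (axiom 4): yes — every two-step R-path is closed by a direct edge.
Reflexive (axiom T): yes — every world is R-related to itself.
So F validates K, D; KD45 would additionally require R to be Euclidean. The strongest is D.

D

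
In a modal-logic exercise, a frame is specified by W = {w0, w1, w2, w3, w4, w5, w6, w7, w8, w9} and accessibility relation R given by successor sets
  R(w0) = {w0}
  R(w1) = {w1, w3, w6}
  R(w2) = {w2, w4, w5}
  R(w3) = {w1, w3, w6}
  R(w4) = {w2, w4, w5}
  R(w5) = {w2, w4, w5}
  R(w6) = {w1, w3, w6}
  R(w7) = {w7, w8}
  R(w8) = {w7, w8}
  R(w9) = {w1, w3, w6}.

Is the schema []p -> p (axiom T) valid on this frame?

No

By correspondence theory, T is valid on a frame iff R is reflexive.
Reflexive: no — w9 is not related to itself.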